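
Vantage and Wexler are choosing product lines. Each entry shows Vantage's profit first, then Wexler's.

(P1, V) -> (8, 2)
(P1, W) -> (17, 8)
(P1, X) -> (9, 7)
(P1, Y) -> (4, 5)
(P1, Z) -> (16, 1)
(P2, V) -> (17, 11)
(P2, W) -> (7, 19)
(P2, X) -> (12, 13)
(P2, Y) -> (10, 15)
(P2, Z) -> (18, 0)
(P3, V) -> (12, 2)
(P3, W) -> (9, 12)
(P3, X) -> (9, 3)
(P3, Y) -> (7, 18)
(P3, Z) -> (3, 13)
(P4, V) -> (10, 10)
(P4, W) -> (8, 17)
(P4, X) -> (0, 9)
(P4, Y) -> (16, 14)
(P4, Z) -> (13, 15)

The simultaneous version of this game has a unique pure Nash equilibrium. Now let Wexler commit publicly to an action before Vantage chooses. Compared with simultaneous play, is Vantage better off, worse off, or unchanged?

Solve by backward induction (Wexler leads).
- V → Vantage plays P2 (best of 8, 17, 12, 10); Wexler gets 11.
- W → Vantage plays P1 (best of 17, 7, 9, 8); Wexler gets 8.
- X → Vantage plays P2 (best of 9, 12, 9, 0); Wexler gets 13.
- Y → Vantage plays P4 (best of 4, 10, 7, 16); Wexler gets 14.
- Z → Vantage plays P2 (best of 16, 18, 3, 13); Wexler gets 0.
Maximizing over 11, 8, 13, 14, 0, Wexler chooses Y. Subgame-perfect outcome: (P4, Y) with payoffs (16, 14).
For the simultaneous game, intersect best replies.
Vantage's best replies: V→P2; W→P1; X→P2; Y→P4; Z→P2.
Wexler's best replies: P1→W; P2→W; P3→Y; P4→W.
Only (P1, W) has each player best-responding; Nash payoffs (17, 8).
Vantage earns 16 sequentially versus 17 at the Nash outcome: worse off.

worse off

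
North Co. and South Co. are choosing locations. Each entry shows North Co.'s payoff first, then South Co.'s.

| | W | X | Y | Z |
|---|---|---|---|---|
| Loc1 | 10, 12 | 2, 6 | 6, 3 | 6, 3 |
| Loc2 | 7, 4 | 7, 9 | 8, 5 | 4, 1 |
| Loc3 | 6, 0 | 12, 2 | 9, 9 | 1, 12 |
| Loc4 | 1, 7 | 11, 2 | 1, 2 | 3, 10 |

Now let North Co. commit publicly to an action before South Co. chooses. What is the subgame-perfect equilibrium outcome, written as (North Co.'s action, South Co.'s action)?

(Loc1, W)

South Co. best-responds to each possible North Co. move:
- Loc1: BR = W, leader payoff 10.
- Loc2: BR = X, leader payoff 7.
- Loc3: BR = Z, leader payoff 1.
- Loc4: BR = Z, leader payoff 3.
North Co.'s induced payoffs are 10, 7, 1, 3, so North Co. commits to Loc1. Subgame-perfect outcome: (Loc1, W) with payoffs (10, 12).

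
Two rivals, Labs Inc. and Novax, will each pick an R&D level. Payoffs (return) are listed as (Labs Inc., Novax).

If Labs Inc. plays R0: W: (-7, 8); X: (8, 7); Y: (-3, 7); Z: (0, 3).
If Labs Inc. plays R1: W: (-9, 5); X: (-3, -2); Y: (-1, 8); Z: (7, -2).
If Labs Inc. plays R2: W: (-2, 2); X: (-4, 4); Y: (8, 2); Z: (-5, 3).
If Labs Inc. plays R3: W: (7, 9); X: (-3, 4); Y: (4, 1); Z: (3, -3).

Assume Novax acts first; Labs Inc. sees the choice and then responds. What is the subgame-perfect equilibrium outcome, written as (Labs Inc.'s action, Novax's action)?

(R3, W)

Backward induction with Novax moving first.
- W: Labs Inc. compares -7, -9, -2, 7 and picks R3; Novax would get 9.
- X: Labs Inc. compares 8, -3, -4, -3 and picks R0; Novax would get 7.
- Y: Labs Inc. compares -3, -1, 8, 4 and picks R2; Novax would get 2.
- Z: Labs Inc. compares 0, 7, -5, 3 and picks R1; Novax would get -2.
Among 9, 7, 2, -2, the best is 9 at W. Subgame-perfect outcome: (R3, W) with payoffs (7, 9).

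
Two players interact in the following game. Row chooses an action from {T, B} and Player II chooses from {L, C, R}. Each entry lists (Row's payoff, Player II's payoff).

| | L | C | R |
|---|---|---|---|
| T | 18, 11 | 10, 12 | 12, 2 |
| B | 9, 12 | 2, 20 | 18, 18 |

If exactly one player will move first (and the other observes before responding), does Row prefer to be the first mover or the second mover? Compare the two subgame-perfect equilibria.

second

If Row leads: Player II's best replies are T→C, B→C; Row's induced payoffs 10, 2; outcome (T, C), payoffs (10, 12).
If Player II leads: Row's best replies are L→T, C→T, R→B; Player II's induced payoffs 11, 12, 18; outcome (B, R), payoffs (18, 18).
Row gets 10 moving first and 18 moving second, so Row prefers to move second.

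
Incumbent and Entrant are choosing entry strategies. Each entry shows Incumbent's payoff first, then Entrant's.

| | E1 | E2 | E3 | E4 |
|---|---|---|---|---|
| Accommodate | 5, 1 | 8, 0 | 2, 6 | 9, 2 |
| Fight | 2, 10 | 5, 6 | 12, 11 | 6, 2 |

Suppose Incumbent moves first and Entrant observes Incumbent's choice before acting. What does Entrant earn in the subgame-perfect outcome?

Backward induction with Incumbent moving first.
- Accommodate → Entrant plays E3 (best of 1, 0, 6, 2); Incumbent gets 2.
- Fight → Entrant plays E3 (best of 10, 6, 11, 2); Incumbent gets 12.
Maximizing over 2, 12, Incumbent chooses Fight. Subgame-perfect outcome: (Fight, E3) with payoffs (12, 11).

11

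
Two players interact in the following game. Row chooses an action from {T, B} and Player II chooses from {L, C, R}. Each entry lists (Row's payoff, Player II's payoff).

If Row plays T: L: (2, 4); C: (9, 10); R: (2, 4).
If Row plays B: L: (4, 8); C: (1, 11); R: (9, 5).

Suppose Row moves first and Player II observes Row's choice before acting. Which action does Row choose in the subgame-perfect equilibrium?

Backward induction with Row moving first.
- T: Player II compares 4, 10, 4 and picks C; Row would get 9.
- B: Player II compares 8, 11, 5 and picks C; Row would get 1.
Among 9, 1, the best is 9 at T. Subgame-perfect outcome: (T, C) with payoffs (9, 10).

T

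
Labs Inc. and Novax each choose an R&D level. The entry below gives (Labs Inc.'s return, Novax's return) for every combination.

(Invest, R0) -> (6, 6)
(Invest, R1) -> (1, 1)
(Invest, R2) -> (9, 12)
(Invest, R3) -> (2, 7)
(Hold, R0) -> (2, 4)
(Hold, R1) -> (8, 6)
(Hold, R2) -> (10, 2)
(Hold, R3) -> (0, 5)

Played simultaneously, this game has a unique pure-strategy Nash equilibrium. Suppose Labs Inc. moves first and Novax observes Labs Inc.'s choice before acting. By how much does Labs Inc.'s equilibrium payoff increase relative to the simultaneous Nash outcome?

Novax best-responds to each possible Labs Inc. move:
- Invest → Novax plays R2 (best of 6, 1, 12, 7); Labs Inc. gets 9.
- Hold → Novax plays R1 (best of 4, 6, 2, 5); Labs Inc. gets 8.
Labs Inc.'s induced payoffs are 9, 8, so Labs Inc. commits to Invest. Subgame-perfect outcome: (Invest, R2) with payoffs (9, 12).
For the simultaneous game, intersect best replies.
Labs Inc.'s best replies: R0→Invest; R1→Hold; R2→Hold; R3→Invest.
Novax's best replies: Invest→R2; Hold→R1.
Only (Hold, R1) has each player best-responding; Nash payoffs (8, 6).
Labs Inc.'s commitment gain: 9 − 8 = 1.

1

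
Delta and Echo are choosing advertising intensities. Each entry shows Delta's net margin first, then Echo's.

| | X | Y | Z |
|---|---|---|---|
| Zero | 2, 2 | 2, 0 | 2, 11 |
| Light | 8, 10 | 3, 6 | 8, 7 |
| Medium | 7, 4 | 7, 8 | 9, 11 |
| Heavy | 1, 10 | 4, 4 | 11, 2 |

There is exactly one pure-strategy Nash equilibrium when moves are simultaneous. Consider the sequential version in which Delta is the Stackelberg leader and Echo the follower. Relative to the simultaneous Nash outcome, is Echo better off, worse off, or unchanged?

Backward induction with Delta moving first.
- Zero: BR = Z, leader payoff 2.
- Light: BR = X, leader payoff 8.
- Medium: BR = Z, leader payoff 9.
- Heavy: BR = X, leader payoff 1.
Among 2, 8, 9, 1, the best is 9 at Medium. Subgame-perfect outcome: (Medium, Z) with payoffs (9, 11).
Under simultaneous play:
Delta's best replies: X→Light; Y→Medium; Z→Heavy.
Echo's best replies: Zero→Z; Light→X; Medium→Z; Heavy→X.
The unique mutual best reply is (Light, X), giving (8, 10).
Echo earns 11 sequentially versus 10 at the Nash outcome: better off.

better off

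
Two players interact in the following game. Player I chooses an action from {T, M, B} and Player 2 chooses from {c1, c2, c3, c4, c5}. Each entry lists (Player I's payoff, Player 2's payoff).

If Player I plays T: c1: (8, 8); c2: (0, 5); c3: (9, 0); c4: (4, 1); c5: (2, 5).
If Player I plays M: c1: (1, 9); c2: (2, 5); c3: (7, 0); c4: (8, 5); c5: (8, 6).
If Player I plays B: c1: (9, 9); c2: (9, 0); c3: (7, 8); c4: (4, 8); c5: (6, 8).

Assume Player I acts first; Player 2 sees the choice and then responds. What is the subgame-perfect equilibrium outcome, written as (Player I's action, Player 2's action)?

(B, c1)

Backward induction with Player I moving first.
- T: BR = c1, leader payoff 8.
- M: BR = c1, leader payoff 1.
- B: BR = c1, leader payoff 9.
Among 8, 1, 9, the best is 9 at B. Subgame-perfect outcome: (B, c1) with payoffs (9, 9).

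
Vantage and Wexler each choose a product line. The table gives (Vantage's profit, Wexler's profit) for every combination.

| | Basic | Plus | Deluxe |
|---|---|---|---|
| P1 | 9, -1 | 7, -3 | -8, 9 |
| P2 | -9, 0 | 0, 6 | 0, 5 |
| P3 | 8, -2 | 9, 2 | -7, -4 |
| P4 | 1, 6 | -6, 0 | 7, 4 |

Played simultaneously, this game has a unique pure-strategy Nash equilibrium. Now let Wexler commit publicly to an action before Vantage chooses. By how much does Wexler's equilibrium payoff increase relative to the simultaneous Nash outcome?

Work backward from Vantage's decision.
- Basic: Vantage compares 9, -9, 8, 1 and picks P1; Wexler would get -1.
- Plus: Vantage compares 7, 0, 9, -6 and picks P3; Wexler would get 2.
- Deluxe: Vantage compares -8, 0, -7, 7 and picks P4; Wexler would get 4.
Wexler's induced payoffs are -1, 2, 4, so Wexler commits to Deluxe. Subgame-perfect outcome: (P4, Deluxe) with payoffs (7, 4).
Under simultaneous play:
Vantage's best replies: Basic→P1; Plus→P3; Deluxe→P4.
Wexler's best replies: P1→Deluxe; P2→Plus; P3→Plus; P4→Basic.
The unique mutual best reply is (P3, Plus), giving (9, 2).
Wexler's commitment gain: 4 − 2 = 2.

2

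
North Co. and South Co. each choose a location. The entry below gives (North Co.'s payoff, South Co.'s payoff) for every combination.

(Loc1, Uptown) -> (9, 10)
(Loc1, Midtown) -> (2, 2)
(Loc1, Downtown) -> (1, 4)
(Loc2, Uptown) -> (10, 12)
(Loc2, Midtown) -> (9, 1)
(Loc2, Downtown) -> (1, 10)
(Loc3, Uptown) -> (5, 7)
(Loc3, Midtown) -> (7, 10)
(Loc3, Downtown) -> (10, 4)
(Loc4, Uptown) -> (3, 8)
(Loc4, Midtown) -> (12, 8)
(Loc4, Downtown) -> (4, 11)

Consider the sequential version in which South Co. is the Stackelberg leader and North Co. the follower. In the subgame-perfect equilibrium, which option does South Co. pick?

Uptown

Solve by backward induction (South Co. leads).
- Uptown → North Co. plays Loc2 (best of 9, 10, 5, 3); South Co. gets 12.
- Midtown → North Co. plays Loc4 (best of 2, 9, 7, 12); South Co. gets 8.
- Downtown → North Co. plays Loc3 (best of 1, 1, 10, 4); South Co. gets 4.
Among 12, 8, 4, the best is 12 at Uptown. Subgame-perfect outcome: (Loc2, Uptown) with payoffs (10, 12).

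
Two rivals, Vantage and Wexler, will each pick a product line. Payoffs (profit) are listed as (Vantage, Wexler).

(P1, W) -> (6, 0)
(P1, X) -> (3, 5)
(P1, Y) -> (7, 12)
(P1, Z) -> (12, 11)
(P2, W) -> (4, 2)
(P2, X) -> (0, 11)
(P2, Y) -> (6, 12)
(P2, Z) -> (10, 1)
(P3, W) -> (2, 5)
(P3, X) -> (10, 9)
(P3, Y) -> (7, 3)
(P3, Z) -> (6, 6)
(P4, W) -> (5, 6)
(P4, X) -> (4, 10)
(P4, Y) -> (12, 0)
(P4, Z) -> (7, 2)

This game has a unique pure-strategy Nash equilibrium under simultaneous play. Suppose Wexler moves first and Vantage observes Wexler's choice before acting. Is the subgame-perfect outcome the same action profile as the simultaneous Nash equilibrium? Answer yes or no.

Backward induction with Wexler moving first.
- W: BR = P1, leader payoff 0.
- X: BR = P3, leader payoff 9.
- Y: BR = P4, leader payoff 0.
- Z: BR = P1, leader payoff 11.
Among 0, 9, 0, 11, the best is 11 at Z. Subgame-perfect outcome: (P1, Z) with payoffs (12, 11).
Now find the simultaneous Nash equilibrium.
Vantage's best replies: W→P1; X→P3; Y→P4; Z→P1.
Wexler's best replies: P1→Y; P2→Y; P3→X; P4→X.
The unique mutual best reply is (P3, X), giving (10, 9).
Sequential outcome (P1, Z) differs from the Nash profile (P3, X).

no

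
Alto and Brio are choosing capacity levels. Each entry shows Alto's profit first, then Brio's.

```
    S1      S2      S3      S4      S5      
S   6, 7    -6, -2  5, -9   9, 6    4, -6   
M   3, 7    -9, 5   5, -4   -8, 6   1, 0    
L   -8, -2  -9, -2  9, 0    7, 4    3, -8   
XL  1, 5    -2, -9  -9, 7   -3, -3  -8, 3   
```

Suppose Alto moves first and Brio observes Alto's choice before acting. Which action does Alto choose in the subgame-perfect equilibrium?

Brio best-responds to each possible Alto move:
- S: Brio compares 7, -2, -9, 6, -6 and picks S1; Alto would get 6.
- M: Brio compares 7, 5, -4, 6, 0 and picks S1; Alto would get 3.
- L: Brio compares -2, -2, 0, 4, -8 and picks S4; Alto would get 7.
- XL: Brio compares 5, -9, 7, -3, 3 and picks S3; Alto would get -9.
Maximizing over 6, 3, 7, -9, Alto chooses L. Subgame-perfect outcome: (L, S4) with payoffs (7, 4).

L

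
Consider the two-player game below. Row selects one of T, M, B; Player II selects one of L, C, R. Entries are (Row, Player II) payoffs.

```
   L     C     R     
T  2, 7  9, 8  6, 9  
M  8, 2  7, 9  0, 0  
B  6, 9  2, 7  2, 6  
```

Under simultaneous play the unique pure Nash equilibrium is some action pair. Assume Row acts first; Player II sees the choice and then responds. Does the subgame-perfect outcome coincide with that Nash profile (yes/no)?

no

Solve by backward induction (Row leads).
- T: BR = R, leader payoff 6.
- M: BR = C, leader payoff 7.
- B: BR = L, leader payoff 6.
Among 6, 7, 6, the best is 7 at M. Subgame-perfect outcome: (M, C) with payoffs (7, 9).
Under simultaneous play:
Row's best replies: L→M; C→T; R→T.
Player II's best replies: T→R; M→C; B→L.
Only (T, R) has each player best-responding; Nash payoffs (6, 9).
Sequential outcome (M, C) differs from the Nash profile (T, R).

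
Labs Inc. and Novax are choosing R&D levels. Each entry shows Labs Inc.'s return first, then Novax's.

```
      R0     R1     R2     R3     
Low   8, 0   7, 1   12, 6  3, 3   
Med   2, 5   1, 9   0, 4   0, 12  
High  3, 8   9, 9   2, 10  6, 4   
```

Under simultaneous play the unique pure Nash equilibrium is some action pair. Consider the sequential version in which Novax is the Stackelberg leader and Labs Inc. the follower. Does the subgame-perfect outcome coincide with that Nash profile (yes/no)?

Labs Inc. best-responds to each possible Novax move:
- R0: Labs Inc. compares 8, 2, 3 and picks Low; Novax would get 0.
- R1: Labs Inc. compares 7, 1, 9 and picks High; Novax would get 9.
- R2: Labs Inc. compares 12, 0, 2 and picks Low; Novax would get 6.
- R3: Labs Inc. compares 3, 0, 6 and picks High; Novax would get 4.
Novax's induced payoffs are 0, 9, 6, 4, so Novax commits to R1. Subgame-perfect outcome: (High, R1) with payoffs (9, 9).
Now find the simultaneous Nash equilibrium.
Labs Inc.'s best replies: R0→Low; R1→High; R2→Low; R3→High.
Novax's best replies: Low→R2; Med→R3; High→R2.
Only (Low, R2) has each player best-responding; Nash payoffs (12, 6).
Sequential outcome (High, R1) differs from the Nash profile (Low, R2).

no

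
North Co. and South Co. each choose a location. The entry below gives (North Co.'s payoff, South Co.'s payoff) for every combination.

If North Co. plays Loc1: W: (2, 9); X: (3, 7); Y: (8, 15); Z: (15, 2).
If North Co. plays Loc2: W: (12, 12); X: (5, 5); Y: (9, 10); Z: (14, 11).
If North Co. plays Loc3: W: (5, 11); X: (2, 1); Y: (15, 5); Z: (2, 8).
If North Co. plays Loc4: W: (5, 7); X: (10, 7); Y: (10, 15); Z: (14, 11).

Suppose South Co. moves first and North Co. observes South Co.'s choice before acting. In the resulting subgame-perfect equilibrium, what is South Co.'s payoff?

North Co. best-responds to each possible South Co. move:
- W: BR = Loc2, leader payoff 12.
- X: BR = Loc4, leader payoff 7.
- Y: BR = Loc3, leader payoff 5.
- Z: BR = Loc1, leader payoff 2.
South Co.'s induced payoffs are 12, 7, 5, 2, so South Co. commits to W. Subgame-perfect outcome: (Loc2, W) with payoffs (12, 12).

12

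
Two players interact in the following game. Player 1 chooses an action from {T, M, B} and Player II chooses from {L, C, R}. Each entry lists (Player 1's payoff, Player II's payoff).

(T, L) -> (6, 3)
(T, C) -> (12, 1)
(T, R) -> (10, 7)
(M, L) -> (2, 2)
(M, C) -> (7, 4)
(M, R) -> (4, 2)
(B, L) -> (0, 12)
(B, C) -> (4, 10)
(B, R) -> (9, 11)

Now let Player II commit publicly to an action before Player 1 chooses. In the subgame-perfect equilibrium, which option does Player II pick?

R

Player 1 best-responds to each possible Player II move:
- L: BR = T, leader payoff 3.
- C: BR = T, leader payoff 1.
- R: BR = T, leader payoff 7.
Maximizing over 3, 1, 7, Player II chooses R. Subgame-perfect outcome: (T, R) with payoffs (10, 7).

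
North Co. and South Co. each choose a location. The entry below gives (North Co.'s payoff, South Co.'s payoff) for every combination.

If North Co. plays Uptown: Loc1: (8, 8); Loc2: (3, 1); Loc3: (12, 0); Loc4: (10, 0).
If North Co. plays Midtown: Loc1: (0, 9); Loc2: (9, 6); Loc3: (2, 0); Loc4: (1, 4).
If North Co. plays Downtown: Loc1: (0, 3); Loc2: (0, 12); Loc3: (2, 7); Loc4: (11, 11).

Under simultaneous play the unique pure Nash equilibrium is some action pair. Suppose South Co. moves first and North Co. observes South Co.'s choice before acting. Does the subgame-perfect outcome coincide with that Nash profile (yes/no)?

no

Solve by backward induction (South Co. leads).
- Loc1 → North Co. plays Uptown (best of 8, 0, 0); South Co. gets 8.
- Loc2 → North Co. plays Midtown (best of 3, 9, 0); South Co. gets 6.
- Loc3 → North Co. plays Uptown (best of 12, 2, 2); South Co. gets 0.
- Loc4 → North Co. plays Downtown (best of 10, 1, 11); South Co. gets 11.
South Co.'s induced payoffs are 8, 6, 0, 11, so South Co. commits to Loc4. Subgame-perfect outcome: (Downtown, Loc4) with payoffs (11, 11).
Under simultaneous play:
North Co.'s best replies: Loc1→Uptown; Loc2→Midtown; Loc3→Uptown; Loc4→Downtown.
South Co.'s best replies: Uptown→Loc1; Midtown→Loc1; Downtown→Loc2.
Only (Uptown, Loc1) has each player best-responding; Nash payoffs (8, 8).
Sequential outcome (Downtown, Loc4) differs from the Nash profile (Uptown, Loc1).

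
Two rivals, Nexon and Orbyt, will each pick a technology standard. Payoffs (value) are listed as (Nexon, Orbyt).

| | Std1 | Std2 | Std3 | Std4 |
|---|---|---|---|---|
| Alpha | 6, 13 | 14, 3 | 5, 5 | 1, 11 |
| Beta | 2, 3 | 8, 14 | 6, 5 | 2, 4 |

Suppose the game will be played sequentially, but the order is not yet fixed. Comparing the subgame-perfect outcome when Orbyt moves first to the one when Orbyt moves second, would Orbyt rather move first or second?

second

If Nexon leads: Orbyt's best replies are Alpha→Std1, Beta→Std2; Nexon's induced payoffs 6, 8; outcome (Beta, Std2), payoffs (8, 14).
If Orbyt leads: Nexon's best replies are Std1→Alpha, Std2→Alpha, Std3→Beta, Std4→Beta; Orbyt's induced payoffs 13, 3, 5, 4; outcome (Alpha, Std1), payoffs (6, 13).
Orbyt gets 13 moving first and 14 moving second, so Orbyt prefers to move second.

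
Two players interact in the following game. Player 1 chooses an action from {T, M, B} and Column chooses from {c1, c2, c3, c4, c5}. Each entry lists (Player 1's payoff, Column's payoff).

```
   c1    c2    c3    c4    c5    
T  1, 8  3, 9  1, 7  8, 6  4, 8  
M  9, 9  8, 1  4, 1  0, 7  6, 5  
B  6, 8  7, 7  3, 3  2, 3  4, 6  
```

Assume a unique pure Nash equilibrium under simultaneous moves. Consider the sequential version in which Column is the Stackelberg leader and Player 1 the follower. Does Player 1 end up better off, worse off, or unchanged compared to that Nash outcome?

Backward induction with Column moving first.
- c1 → Player 1 plays M (best of 1, 9, 6); Column gets 9.
- c2 → Player 1 plays M (best of 3, 8, 7); Column gets 1.
- c3 → Player 1 plays M (best of 1, 4, 3); Column gets 1.
- c4 → Player 1 plays T (best of 8, 0, 2); Column gets 6.
- c5 → Player 1 plays M (best of 4, 6, 4); Column gets 5.
Maximizing over 9, 1, 1, 6, 5, Column chooses c1. Subgame-perfect outcome: (M, c1) with payoffs (9, 9).
For the simultaneous game, intersect best replies.
Player 1's best replies: c1→M; c2→M; c3→M; c4→T; c5→M.
Column's best replies: T→c2; M→c1; B→c1.
Only (M, c1) has each player best-responding; Nash payoffs (9, 9).
Player 1 earns 9 sequentially versus 9 at the Nash outcome: unchanged.

unchanged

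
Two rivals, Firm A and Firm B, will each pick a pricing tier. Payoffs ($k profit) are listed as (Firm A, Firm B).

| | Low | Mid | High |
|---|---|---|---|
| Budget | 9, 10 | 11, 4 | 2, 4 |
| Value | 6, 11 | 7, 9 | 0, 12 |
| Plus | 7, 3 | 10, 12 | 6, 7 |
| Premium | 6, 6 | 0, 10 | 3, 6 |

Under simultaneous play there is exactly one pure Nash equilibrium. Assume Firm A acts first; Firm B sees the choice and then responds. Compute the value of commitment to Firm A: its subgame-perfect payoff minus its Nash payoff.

Firm B best-responds to each possible Firm A move:
- Budget: Firm B compares 10, 4, 4 and picks Low; Firm A would get 9.
- Value: Firm B compares 11, 9, 12 and picks High; Firm A would get 0.
- Plus: Firm B compares 3, 12, 7 and picks Mid; Firm A would get 10.
- Premium: Firm B compares 6, 10, 6 and picks Mid; Firm A would get 0.
Among 9, 0, 10, 0, the best is 10 at Plus. Subgame-perfect outcome: (Plus, Mid) with payoffs (10, 12).
For the simultaneous game, intersect best replies.
Firm A's best replies: Low→Budget; Mid→Budget; High→Plus.
Firm B's best replies: Budget→Low; Value→High; Plus→Mid; Premium→Mid.
Only (Budget, Low) has each player best-responding; Nash payoffs (9, 10).
Firm A's commitment gain: 10 − 9 = 1.

1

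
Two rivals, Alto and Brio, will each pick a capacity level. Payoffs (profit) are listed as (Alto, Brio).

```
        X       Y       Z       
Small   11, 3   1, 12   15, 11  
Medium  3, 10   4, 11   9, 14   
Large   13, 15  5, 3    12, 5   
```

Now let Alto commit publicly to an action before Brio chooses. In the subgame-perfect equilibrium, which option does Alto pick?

Large

Backward induction with Alto moving first.
- Small → Brio plays Y (best of 3, 12, 11); Alto gets 1.
- Medium → Brio plays Z (best of 10, 11, 14); Alto gets 9.
- Large → Brio plays X (best of 15, 3, 5); Alto gets 13.
Maximizing over 1, 9, 13, Alto chooses Large. Subgame-perfect outcome: (Large, X) with payoffs (13, 15).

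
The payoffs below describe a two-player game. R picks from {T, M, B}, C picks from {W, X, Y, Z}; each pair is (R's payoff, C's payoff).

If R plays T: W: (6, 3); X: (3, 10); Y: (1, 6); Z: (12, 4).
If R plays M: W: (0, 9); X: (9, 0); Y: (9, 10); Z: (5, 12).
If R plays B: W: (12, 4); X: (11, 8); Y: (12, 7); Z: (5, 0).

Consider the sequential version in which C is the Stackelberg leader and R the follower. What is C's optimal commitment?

X

Solve by backward induction (C leads).
- W: BR = B, leader payoff 4.
- X: BR = B, leader payoff 8.
- Y: BR = B, leader payoff 7.
- Z: BR = T, leader payoff 4.
Among 4, 8, 7, 4, the best is 8 at X. Subgame-perfect outcome: (B, X) with payoffs (11, 8).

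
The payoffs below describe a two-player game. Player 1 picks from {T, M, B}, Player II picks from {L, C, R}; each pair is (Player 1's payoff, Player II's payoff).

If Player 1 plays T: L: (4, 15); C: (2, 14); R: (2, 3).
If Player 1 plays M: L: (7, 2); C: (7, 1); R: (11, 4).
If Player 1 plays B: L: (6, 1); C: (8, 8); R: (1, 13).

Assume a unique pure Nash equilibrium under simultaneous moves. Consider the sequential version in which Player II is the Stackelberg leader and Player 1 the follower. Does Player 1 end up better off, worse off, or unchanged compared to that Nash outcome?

worse off

Player 1 best-responds to each possible Player II move:
- L → Player 1 plays M (best of 4, 7, 6); Player II gets 2.
- C → Player 1 plays B (best of 2, 7, 8); Player II gets 8.
- R → Player 1 plays M (best of 2, 11, 1); Player II gets 4.
Player II's induced payoffs are 2, 8, 4, so Player II commits to C. Subgame-perfect outcome: (B, C) with payoffs (8, 8).
Now find the simultaneous Nash equilibrium.
Player 1's best replies: L→M; C→B; R→M.
Player II's best replies: T→L; M→R; B→R.
Only (M, R) has each player best-responding; Nash payoffs (11, 4).
Player 1 earns 8 sequentially versus 11 at the Nash outcome: worse off.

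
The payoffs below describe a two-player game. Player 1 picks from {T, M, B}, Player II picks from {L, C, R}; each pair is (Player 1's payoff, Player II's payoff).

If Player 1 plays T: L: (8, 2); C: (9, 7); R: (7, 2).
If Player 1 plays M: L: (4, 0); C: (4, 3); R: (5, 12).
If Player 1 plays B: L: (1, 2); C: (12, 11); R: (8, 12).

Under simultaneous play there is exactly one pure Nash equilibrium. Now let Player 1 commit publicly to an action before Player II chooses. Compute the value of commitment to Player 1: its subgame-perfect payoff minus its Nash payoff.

Player II best-responds to each possible Player 1 move:
- T → Player II plays C (best of 2, 7, 2); Player 1 gets 9.
- M → Player II plays R (best of 0, 3, 12); Player 1 gets 5.
- B → Player II plays R (best of 2, 11, 12); Player 1 gets 8.
Among 9, 5, 8, the best is 9 at T. Subgame-perfect outcome: (T, C) with payoffs (9, 7).
Now find the simultaneous Nash equilibrium.
Player 1's best replies: L→T; C→B; R→B.
Player II's best replies: T→C; M→R; B→R.
Only (B, R) has each player best-responding; Nash payoffs (8, 12).
Player 1's commitment gain: 9 − 8 = 1.

1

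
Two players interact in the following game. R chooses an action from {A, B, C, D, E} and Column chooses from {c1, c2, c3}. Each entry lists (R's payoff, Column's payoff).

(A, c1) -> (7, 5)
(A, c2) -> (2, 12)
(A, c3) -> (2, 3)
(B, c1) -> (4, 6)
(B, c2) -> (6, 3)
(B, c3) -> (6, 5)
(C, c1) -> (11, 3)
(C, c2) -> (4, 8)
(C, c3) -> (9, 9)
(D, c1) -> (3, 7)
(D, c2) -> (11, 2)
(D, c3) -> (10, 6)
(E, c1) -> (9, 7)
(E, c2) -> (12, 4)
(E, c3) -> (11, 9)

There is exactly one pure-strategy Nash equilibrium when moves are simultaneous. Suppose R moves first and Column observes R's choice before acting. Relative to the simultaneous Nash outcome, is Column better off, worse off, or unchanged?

Solve by backward induction (R leads).
- A: Column compares 5, 12, 3 and picks c2; R would get 2.
- B: Column compares 6, 3, 5 and picks c1; R would get 4.
- C: Column compares 3, 8, 9 and picks c3; R would get 9.
- D: Column compares 7, 2, 6 and picks c1; R would get 3.
- E: Column compares 7, 4, 9 and picks c3; R would get 11.
Maximizing over 2, 4, 9, 3, 11, R chooses E. Subgame-perfect outcome: (E, c3) with payoffs (11, 9).
For the simultaneous game, intersect best replies.
R's best replies: c1→C; c2→E; c3→E.
Column's best replies: A→c2; B→c1; C→c3; D→c1; E→c3.
The unique mutual best reply is (E, c3), giving (11, 9).
Column earns 9 sequentially versus 9 at the Nash outcome: unchanged.

unchanged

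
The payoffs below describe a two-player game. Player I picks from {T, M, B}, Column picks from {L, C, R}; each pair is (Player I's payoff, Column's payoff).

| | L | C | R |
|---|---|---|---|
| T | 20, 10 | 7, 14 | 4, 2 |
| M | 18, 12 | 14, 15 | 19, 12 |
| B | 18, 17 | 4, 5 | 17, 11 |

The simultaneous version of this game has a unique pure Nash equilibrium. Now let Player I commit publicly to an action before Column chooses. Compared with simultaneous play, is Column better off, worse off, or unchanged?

Work backward from Column's decision.
- T → Column plays C (best of 10, 14, 2); Player I gets 7.
- M → Column plays C (best of 12, 15, 12); Player I gets 14.
- B → Column plays L (best of 17, 5, 11); Player I gets 18.
Maximizing over 7, 14, 18, Player I chooses B. Subgame-perfect outcome: (B, L) with payoffs (18, 17).
Now find the simultaneous Nash equilibrium.
Player I's best replies: L→T; C→M; R→M.
Column's best replies: T→C; M→C; B→L.
The unique mutual best reply is (M, C), giving (14, 15).
Column earns 17 sequentially versus 15 at the Nash outcome: better off.

better off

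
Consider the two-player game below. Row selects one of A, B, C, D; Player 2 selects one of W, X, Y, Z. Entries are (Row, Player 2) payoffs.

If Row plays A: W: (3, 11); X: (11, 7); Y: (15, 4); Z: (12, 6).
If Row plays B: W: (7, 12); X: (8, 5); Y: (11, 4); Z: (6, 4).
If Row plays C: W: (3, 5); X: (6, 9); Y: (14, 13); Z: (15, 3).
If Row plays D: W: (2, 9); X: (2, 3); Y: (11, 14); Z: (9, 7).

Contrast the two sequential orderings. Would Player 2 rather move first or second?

second

If Row leads: Player 2's best replies are A→W, B→W, C→Y, D→Y; Row's induced payoffs 3, 7, 14, 11; outcome (C, Y), payoffs (14, 13).
If Player 2 leads: Row's best replies are W→B, X→A, Y→A, Z→C; Player 2's induced payoffs 12, 7, 4, 3; outcome (B, W), payoffs (7, 12).
Player 2 gets 12 moving first and 13 moving second, so Player 2 prefers to move second.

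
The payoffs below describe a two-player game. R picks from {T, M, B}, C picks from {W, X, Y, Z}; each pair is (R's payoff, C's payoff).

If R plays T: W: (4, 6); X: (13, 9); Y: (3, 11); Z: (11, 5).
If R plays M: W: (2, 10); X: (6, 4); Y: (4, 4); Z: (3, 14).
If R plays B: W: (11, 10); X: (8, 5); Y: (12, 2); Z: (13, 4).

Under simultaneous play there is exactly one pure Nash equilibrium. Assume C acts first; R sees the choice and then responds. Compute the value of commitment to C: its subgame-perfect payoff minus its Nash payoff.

0

Solve by backward induction (C leads).
- W: R compares 4, 2, 11 and picks B; C would get 10.
- X: R compares 13, 6, 8 and picks T; C would get 9.
- Y: R compares 3, 4, 12 and picks B; C would get 2.
- Z: R compares 11, 3, 13 and picks B; C would get 4.
Among 10, 9, 2, 4, the best is 10 at W. Subgame-perfect outcome: (B, W) with payoffs (11, 10).
Under simultaneous play:
R's best replies: W→B; X→T; Y→B; Z→B.
C's best replies: T→Y; M→Z; B→W.
Only (B, W) has each player best-responding; Nash payoffs (11, 10).
C's commitment gain: 10 − 10 = 0.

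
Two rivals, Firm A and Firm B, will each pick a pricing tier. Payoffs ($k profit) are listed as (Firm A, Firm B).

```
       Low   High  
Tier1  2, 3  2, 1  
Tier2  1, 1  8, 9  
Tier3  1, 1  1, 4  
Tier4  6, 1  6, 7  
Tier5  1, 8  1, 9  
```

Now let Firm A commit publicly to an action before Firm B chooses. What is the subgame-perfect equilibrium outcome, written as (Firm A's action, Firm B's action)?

Backward induction with Firm A moving first.
- Tier1: Firm B compares 3, 1 and picks Low; Firm A would get 2.
- Tier2: Firm B compares 1, 9 and picks High; Firm A would get 8.
- Tier3: Firm B compares 1, 4 and picks High; Firm A would get 1.
- Tier4: Firm B compares 1, 7 and picks High; Firm A would get 6.
- Tier5: Firm B compares 8, 9 and picks High; Firm A would get 1.
Firm A's induced payoffs are 2, 8, 1, 6, 1, so Firm A commits to Tier2. Subgame-perfect outcome: (Tier2, High) with payoffs (8, 9).

(Tier2, High)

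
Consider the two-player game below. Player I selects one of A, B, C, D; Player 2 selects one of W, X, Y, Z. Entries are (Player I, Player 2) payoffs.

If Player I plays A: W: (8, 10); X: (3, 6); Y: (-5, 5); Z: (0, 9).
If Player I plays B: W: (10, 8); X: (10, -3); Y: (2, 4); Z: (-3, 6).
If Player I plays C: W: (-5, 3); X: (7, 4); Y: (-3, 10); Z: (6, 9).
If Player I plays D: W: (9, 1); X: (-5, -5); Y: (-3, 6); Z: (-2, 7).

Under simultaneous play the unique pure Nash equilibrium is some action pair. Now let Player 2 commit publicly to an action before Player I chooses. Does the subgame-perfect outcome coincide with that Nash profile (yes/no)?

Player I best-responds to each possible Player 2 move:
- W: BR = B, leader payoff 8.
- X: BR = B, leader payoff -3.
- Y: BR = B, leader payoff 4.
- Z: BR = C, leader payoff 9.
Maximizing over 8, -3, 4, 9, Player 2 chooses Z. Subgame-perfect outcome: (C, Z) with payoffs (6, 9).
For the simultaneous game, intersect best replies.
Player I's best replies: W→B; X→B; Y→B; Z→C.
Player 2's best replies: A→W; B→W; C→Y; D→Z.
The unique mutual best reply is (B, W), giving (10, 8).
Sequential outcome (C, Z) differs from the Nash profile (B, W).

no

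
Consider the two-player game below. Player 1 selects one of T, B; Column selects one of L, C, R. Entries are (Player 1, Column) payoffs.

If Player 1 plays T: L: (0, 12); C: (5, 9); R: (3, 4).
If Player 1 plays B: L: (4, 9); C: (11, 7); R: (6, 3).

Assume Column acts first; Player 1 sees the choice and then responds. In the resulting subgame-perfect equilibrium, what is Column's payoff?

9

Solve by backward induction (Column leads).
- L: BR = B, leader payoff 9.
- C: BR = B, leader payoff 7.
- R: BR = B, leader payoff 3.
Maximizing over 9, 7, 3, Column chooses L. Subgame-perfect outcome: (B, L) with payoffs (4, 9).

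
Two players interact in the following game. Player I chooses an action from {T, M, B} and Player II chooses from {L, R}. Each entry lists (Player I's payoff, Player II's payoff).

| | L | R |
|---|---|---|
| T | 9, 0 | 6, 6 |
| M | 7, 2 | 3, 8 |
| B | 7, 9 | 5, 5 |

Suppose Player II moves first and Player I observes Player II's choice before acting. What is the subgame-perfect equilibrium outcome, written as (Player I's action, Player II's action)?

(T, R)

Solve by backward induction (Player II leads).
- L: Player I compares 9, 7, 7 and picks T; Player II would get 0.
- R: Player I compares 6, 3, 5 and picks T; Player II would get 6.
Among 0, 6, the best is 6 at R. Subgame-perfect outcome: (T, R) with payoffs (6, 6).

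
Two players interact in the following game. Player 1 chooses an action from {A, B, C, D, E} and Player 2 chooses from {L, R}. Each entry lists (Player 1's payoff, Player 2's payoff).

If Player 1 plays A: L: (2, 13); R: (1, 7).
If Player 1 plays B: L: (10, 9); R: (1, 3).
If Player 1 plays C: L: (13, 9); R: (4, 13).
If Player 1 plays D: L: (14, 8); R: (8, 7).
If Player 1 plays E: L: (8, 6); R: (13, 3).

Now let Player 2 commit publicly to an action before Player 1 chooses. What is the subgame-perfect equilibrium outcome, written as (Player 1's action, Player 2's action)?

Solve by backward induction (Player 2 leads).
- L: BR = D, leader payoff 8.
- R: BR = E, leader payoff 3.
Among 8, 3, the best is 8 at L. Subgame-perfect outcome: (D, L) with payoffs (14, 8).

(D, L)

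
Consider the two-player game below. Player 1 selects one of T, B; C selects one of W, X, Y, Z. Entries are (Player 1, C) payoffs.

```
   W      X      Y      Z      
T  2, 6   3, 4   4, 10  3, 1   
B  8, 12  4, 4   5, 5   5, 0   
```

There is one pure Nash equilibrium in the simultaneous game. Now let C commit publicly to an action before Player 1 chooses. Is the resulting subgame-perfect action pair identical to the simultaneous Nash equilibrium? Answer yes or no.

Player 1 best-responds to each possible C move:
- W: BR = B, leader payoff 12.
- X: BR = B, leader payoff 4.
- Y: BR = B, leader payoff 5.
- Z: BR = B, leader payoff 0.
Maximizing over 12, 4, 5, 0, C chooses W. Subgame-perfect outcome: (B, W) with payoffs (8, 12).
Now find the simultaneous Nash equilibrium.
Player 1's best replies: W→B; X→B; Y→B; Z→B.
C's best replies: T→Y; B→W.
Only (B, W) has each player best-responding; Nash payoffs (8, 12).
Sequential outcome (B, W) coincides with the Nash profile (B, W).

yes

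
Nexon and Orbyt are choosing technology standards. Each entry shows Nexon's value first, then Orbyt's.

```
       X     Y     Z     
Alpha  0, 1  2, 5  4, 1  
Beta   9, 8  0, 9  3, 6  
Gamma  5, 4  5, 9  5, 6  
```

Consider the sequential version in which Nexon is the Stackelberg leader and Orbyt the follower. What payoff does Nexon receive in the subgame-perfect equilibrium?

Backward induction with Nexon moving first.
- Alpha: BR = Y, leader payoff 2.
- Beta: BR = Y, leader payoff 0.
- Gamma: BR = Y, leader payoff 5.
Maximizing over 2, 0, 5, Nexon chooses Gamma. Subgame-perfect outcome: (Gamma, Y) with payoffs (5, 9).

5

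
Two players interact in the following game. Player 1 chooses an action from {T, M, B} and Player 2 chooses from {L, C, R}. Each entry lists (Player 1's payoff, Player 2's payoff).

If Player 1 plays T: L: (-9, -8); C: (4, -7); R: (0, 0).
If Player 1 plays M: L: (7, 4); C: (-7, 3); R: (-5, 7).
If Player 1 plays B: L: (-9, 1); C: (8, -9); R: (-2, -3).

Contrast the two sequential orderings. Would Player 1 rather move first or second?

If Player 1 leads: Player 2's best replies are T→R, M→R, B→L; Player 1's induced payoffs 0, -5, -9; outcome (T, R), payoffs (0, 0).
If Player 2 leads: Player 1's best replies are L→M, C→B, R→T; Player 2's induced payoffs 4, -9, 0; outcome (M, L), payoffs (7, 4).
Player 1 gets 0 moving first and 7 moving second, so Player 1 prefers to move second.

second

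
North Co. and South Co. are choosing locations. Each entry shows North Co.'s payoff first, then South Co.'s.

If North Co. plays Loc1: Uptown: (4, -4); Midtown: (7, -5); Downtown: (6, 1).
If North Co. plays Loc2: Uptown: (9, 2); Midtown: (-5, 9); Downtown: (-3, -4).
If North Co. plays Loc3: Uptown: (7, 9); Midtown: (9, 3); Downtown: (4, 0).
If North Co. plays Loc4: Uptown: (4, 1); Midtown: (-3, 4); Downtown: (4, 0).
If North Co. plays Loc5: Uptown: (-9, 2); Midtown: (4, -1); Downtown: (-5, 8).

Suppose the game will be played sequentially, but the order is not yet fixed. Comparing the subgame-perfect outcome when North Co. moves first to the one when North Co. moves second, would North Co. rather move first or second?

second

If North Co. leads: South Co.'s best replies are Loc1→Downtown, Loc2→Midtown, Loc3→Uptown, Loc4→Midtown, Loc5→Downtown; North Co.'s induced payoffs 6, -5, 7, -3, -5; outcome (Loc3, Uptown), payoffs (7, 9).
If South Co. leads: North Co.'s best replies are Uptown→Loc2, Midtown→Loc3, Downtown→Loc1; South Co.'s induced payoffs 2, 3, 1; outcome (Loc3, Midtown), payoffs (9, 3).
North Co. gets 7 moving first and 9 moving second, so North Co. prefers to move second.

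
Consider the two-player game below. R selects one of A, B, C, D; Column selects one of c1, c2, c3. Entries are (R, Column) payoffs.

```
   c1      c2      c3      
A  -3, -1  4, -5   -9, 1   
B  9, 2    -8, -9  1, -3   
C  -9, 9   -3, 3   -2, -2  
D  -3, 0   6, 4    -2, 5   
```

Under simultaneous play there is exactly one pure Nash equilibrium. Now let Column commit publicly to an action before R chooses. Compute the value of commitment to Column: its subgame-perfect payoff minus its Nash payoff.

2

Work backward from R's decision.
- c1: BR = B, leader payoff 2.
- c2: BR = D, leader payoff 4.
- c3: BR = B, leader payoff -3.
Column's induced payoffs are 2, 4, -3, so Column commits to c2. Subgame-perfect outcome: (D, c2) with payoffs (6, 4).
Now find the simultaneous Nash equilibrium.
R's best replies: c1→B; c2→D; c3→B.
Column's best replies: A→c3; B→c1; C→c1; D→c3.
The unique mutual best reply is (B, c1), giving (9, 2).
Column's commitment gain: 4 − 2 = 2.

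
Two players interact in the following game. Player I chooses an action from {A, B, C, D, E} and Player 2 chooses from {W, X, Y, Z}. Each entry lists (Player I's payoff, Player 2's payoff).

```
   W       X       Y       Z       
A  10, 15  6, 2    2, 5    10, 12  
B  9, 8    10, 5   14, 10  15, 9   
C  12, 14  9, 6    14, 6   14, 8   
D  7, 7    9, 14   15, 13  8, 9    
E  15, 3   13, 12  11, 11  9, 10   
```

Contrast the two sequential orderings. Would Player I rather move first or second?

second

If Player I leads: Player 2's best replies are A→W, B→Y, C→W, D→X, E→X; Player I's induced payoffs 10, 14, 12, 9, 13; outcome (B, Y), payoffs (14, 10).
If Player 2 leads: Player I's best replies are W→E, X→E, Y→D, Z→B; Player 2's induced payoffs 3, 12, 13, 9; outcome (D, Y), payoffs (15, 13).
Player I gets 14 moving first and 15 moving second, so Player I prefers to move second.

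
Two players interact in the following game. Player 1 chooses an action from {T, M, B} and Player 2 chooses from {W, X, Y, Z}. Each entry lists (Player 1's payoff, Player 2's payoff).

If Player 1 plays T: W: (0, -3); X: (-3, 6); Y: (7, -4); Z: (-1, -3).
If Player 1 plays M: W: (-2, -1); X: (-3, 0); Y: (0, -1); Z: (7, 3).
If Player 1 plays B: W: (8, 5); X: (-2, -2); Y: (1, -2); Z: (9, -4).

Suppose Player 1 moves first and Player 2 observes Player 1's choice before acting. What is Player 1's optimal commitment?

B

Solve by backward induction (Player 1 leads).
- T: Player 2 compares -3, 6, -4, -3 and picks X; Player 1 would get -3.
- M: Player 2 compares -1, 0, -1, 3 and picks Z; Player 1 would get 7.
- B: Player 2 compares 5, -2, -2, -4 and picks W; Player 1 would get 8.
Player 1's induced payoffs are -3, 7, 8, so Player 1 commits to B. Subgame-perfect outcome: (B, W) with payoffs (8, 5).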